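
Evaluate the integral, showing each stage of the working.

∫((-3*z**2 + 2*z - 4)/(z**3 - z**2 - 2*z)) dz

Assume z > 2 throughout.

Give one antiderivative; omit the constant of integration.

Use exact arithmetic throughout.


Step 1. Decompose ∫((-3*z**2 + 2*z - 4)/(z**3 - z**2 - 2*z)) dz by partial fractions, (-3*z**2 + 2*z - 4)/(z**3 - z**2 - 2*z) = -3/(z + 1) - 2/(z - 2) + 2/z: now ∫(2/z) dz + ∫(-2/(z - 2)) dz + ∫(-3/(z + 1)) dz.
Step 2. Evaluate the standard form [assuming z > -1]: now -3*log(z + 1) + ∫(2/z) dz + ∫(-2/(z - 2)) dz.
Step 3. Evaluate the standard form [assuming z > 0]: now 2*log(z) - 3*log(z + 1) + ∫(-2/(z - 2)) dz.
Step 4. Evaluate the standard form [assuming z > 2]: now 2*log(z) - 2*log(z - 2) - 3*log(z + 1).
Answer: 2*log(z) - 2*log(z - 2) - 3*log(z + 1).


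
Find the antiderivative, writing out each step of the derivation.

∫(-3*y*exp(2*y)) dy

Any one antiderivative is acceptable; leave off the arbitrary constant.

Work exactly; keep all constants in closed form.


Step 1. Integrate ∫(-3*y*exp(2*y)) dy by parts with u = y, dv = (-3*exp(2*y)) dy, so v = -3*exp(2*y)/2: now -3*y*exp(2*y)/2 + ∫(3*exp(2*y)/2) dy.
Step 2. Evaluate the standard form: now -3*y*exp(2*y)/2 + 3*exp(2*y)/4.
Answer: -3*y*exp(2*y)/2 + 3*exp(2*y)/4.


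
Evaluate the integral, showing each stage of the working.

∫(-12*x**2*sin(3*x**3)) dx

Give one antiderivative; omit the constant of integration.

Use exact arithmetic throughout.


Step 1. Substitute u = x**3, turning ∫(-12*x**2*sin(3*x**3)) dx into ∫(-4*sin(3*u)) du: now ∫(-4*sin(3*u)) du.
Step 2. Evaluate the standard form: now 4*cos(3*u)/3.
Step 3. Substitute back u = x**3: now 4*cos(3*x**3)/3.
Answer: 4*cos(3*x**3)/3.


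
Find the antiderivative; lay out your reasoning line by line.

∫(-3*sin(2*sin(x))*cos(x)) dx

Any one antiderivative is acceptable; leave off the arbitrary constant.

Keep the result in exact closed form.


Step 1. Substitute u = sin(x), turning ∫(-3*sin(2*sin(x))*cos(x)) dx into ∫(-3*sin(2*u)) du: now ∫(-3*sin(2*u)) du.
Step 2. Evaluate the standard form: now 3*cos(2*u)/2.
Step 3. Substitute back u = sin(x): now 3*cos(2*sin(x))/2.
Answer: 3*cos(2*sin(x))/2.


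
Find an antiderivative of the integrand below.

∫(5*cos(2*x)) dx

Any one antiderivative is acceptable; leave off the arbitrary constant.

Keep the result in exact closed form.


Answer: 5*sin(2*x)/2.


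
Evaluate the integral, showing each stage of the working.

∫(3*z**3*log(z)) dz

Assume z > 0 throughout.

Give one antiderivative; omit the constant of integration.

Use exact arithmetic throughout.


Step 1. Integrate ∫(3*z**3*log(z)) dz by parts with u = log(z), dv = (3*z**3) dz, so v = 3*z**4/4 [assuming z > 0]: now 3*z**4*log(z)/4 + ∫(-3*z**3/4) dz.
Step 2. Evaluate the standard form: now 3*z**4*log(z)/4 - 3*z**4/16.
Answer: 3*z**4*log(z)/4 - 3*z**4/16.


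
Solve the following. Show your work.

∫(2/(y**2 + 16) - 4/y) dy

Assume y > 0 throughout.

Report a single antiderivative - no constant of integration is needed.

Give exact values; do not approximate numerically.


Step 1. Rewrite: now ∫(-4/y) dy + ∫(2/(y**2 + 16)) dy.
Step 2. Evaluate the standard form [assuming y > 0]: now -4*log(y) + ∫(2/(y**2 + 16)) dy.
Step 3. Evaluate the standard form: now -4*log(y) + atan(y/4)/2.
Answer: -4*log(y) + atan(y/4)/2.


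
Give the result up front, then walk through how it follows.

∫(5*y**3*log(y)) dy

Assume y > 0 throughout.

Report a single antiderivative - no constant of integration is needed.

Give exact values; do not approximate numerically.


The answer is 5*y**4*log(y)/4 - 5*y**4/16.
Step 1. Integrate ∫(5*y**3*log(y)) dy by parts with u = log(y), dv = (5*y**3) dy, so v = 5*y**4/4 [assuming y > 0]: now 5*y**4*log(y)/4 + ∫(-5*y**3/4) dy.
Step 2. Evaluate the standard form: now 5*y**4*log(y)/4 - 5*y**4/16.
Answer: 5*y**4*log(y)/4 - 5*y**4/16.


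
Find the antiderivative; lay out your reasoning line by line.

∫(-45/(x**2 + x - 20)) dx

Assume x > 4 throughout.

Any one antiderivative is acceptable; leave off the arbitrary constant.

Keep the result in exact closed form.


Step 1. Decompose ∫(-45/(x**2 + x - 20)) dx by partial fractions, -45/(x**2 + x - 20) = 5/(x + 5) - 5/(x - 4): now ∫(-5/(x - 4)) dx + ∫(5/(x + 5)) dx.
Step 2. Evaluate the standard form [assuming x > -5]: now 5*log(x + 5) + ∫(-5/(x - 4)) dx.
Step 3. Evaluate the standard form [assuming x > 4]: now -5*log(x - 4) + 5*log(x + 5).
Answer: -5*log(x - 4) + 5*log(x + 5).


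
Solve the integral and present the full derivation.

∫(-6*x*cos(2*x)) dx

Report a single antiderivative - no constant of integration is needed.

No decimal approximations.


Step 1. Integrate ∫(-6*x*cos(2*x)) dx by parts with u = x, dv = (-6*cos(2*x)) dx, so v = -3*sin(2*x): now -3*x*sin(2*x) + ∫(3*sin(2*x)) dx.
Step 2. Evaluate the standard form: now -3*x*sin(2*x) - 3*cos(2*x)/2.
Answer: -3*x*sin(2*x) - 3*cos(2*x)/2.


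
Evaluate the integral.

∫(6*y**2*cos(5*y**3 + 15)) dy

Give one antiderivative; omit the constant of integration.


Answer: 2*sin(5*y**3 + 15)/5.


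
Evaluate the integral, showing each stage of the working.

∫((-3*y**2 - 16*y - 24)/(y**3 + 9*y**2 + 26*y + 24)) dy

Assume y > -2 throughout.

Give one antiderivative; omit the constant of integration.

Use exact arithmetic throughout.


Step 1. Decompose ∫((-3*y**2 - 16*y - 24)/(y**3 + 9*y**2 + 26*y + 24)) dy by partial fractions, (-3*y**2 - 16*y - 24)/(y**3 + 9*y**2 + 26*y + 24) = -4/(y + 4) + 3/(y + 3) - 2/(y + 2): now ∫(-2/(y + 2)) dy + ∫(3/(y + 3)) dy + ∫(-4/(y + 4)) dy.
Step 2. Evaluate the standard form [assuming y > -3]: now 3*log(y + 3) + ∫(-2/(y + 2)) dy + ∫(-4/(y + 4)) dy.
Step 3. Evaluate the standard form [assuming y > -2]: now -2*log(y + 2) + 3*log(y + 3) + ∫(-4/(y + 4)) dy.
Step 4. Evaluate the standard form [assuming y > -4]: now -2*log(y + 2) + 3*log(y + 3) - 4*log(y + 4).
Answer: -2*log(y + 2) + 3*log(y + 3) - 4*log(y + 4).


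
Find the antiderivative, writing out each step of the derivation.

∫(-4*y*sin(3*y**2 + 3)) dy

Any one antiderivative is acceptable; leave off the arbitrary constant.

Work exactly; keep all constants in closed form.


Step 1. Substitute u = y**2 + 1, turning ∫(-4*y*sin(3*y**2 + 3)) dy into ∫(-2*sin(3*u)) du: now ∫(-2*sin(3*u)) du.
Step 2. Evaluate the standard form: now 2*cos(3*u)/3.
Step 3. Substitute back u = y**2 + 1: now 2*cos(3*y**2 + 3)/3.
Answer: 2*cos(3*y**2 + 3)/3.


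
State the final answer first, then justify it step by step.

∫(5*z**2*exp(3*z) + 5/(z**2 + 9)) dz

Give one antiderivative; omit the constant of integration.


The answer is 5*z**2*exp(3*z)/3 - 10*z*exp(3*z)/9 + 10*exp(3*z)/27 + 5*atan(z/3)/3.
Step 1. Rewrite: now ∫(5*z**2*exp(3*z)) dz + ∫(5/(z**2 + 9)) dz.
Step 2. Evaluate the standard form: now 5*atan(z/3)/3 + ∫(5*z**2*exp(3*z)) dz.
Step 3. Integrate ∫(5*z**2*exp(3*z)) dz by parts with u = z**2, dv = (5*exp(3*z)) dz, so v = 5*exp(3*z)/3: now 5*z**2*exp(3*z)/3 + 5*atan(z/3)/3 + ∫(-10*z*exp(3*z)/3) dz.
Step 4. Integrate ∫(-10*z*exp(3*z)/3) dz by parts with u = z, dv = (-10*exp(3*z)/3) dz, so v = -10*exp(3*z)/9: now 5*z**2*exp(3*z)/3 - 10*z*exp(3*z)/9 + 5*atan(z/3)/3 + ∫(10*exp(3*z)/9) dz.
Step 5. Evaluate the standard form: now 5*z**2*exp(3*z)/3 - 10*z*exp(3*z)/9 + 10*exp(3*z)/27 + 5*atan(z/3)/3.
Answer: 5*z**2*exp(3*z)/3 - 10*z*exp(3*z)/9 + 10*exp(3*z)/27 + 5*atan(z/3)/3.


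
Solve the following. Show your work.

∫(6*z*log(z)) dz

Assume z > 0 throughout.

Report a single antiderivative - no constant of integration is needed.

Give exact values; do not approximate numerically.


Step 1. Integrate ∫(6*z*log(z)) dz by parts with u = log(z), dv = (6*z) dz, so v = 3*z**2 [assuming z > 0]: now 3*z**2*log(z) + ∫(-3*z) dz.
Step 2. Evaluate the standard form: now 3*z**2*log(z) - 3*z**2/2.
Answer: 3*z**2*log(z) - 3*z**2/2.


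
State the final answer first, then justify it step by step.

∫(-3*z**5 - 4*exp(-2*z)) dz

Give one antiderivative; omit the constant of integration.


The answer is -z**6/2 + 2*exp(-2*z).
Step 1. Rewrite: now ∫(-3*z**5) dz + ∫(-4*exp(-2*z)) dz.
Step 2. Evaluate the standard form: now ∫(-3*z**5) dz + 2*exp(-2*z).
Step 3. Evaluate the standard form: now -z**6/2 + 2*exp(-2*z).
Answer: -z**6/2 + 2*exp(-2*z).


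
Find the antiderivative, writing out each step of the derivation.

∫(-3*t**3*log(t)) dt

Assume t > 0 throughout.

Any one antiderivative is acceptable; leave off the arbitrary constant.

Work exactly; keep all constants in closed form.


Step 1. Integrate ∫(-3*t**3*log(t)) dt by parts with u = log(t), dv = (-3*t**3) dt, so v = -3*t**4/4 [assuming t > 0]: now -3*t**4*log(t)/4 + ∫(3*t**3/4) dt.
Step 2. Evaluate the standard form: now -3*t**4*log(t)/4 + 3*t**4/16.
Answer: -3*t**4*log(t)/4 + 3*t**4/16.


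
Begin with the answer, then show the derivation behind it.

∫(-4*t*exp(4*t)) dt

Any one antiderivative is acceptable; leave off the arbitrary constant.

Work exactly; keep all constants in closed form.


The answer is -t*exp(4*t) + exp(4*t)/4.
Step 1. Integrate ∫(-4*t*exp(4*t)) dt by parts with u = t, dv = (-4*exp(4*t)) dt, so v = -exp(4*t): now -t*exp(4*t) + ∫(exp(4*t)) dt.
Step 2. Evaluate the standard form: now -t*exp(4*t) + exp(4*t)/4.
Answer: -t*exp(4*t) + exp(4*t)/4.


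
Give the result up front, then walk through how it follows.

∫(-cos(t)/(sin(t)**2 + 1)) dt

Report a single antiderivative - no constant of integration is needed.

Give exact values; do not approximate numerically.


The answer is -atan(sin(t)).
Step 1. Substitute u = sin(t), turning ∫(-cos(t)/(sin(t)**2 + 1)) dt into ∫(-1/(u**2 + 1)) du: now ∫(-1/(u**2 + 1)) du.
Step 2. Evaluate the standard form: now -atan(u).
Step 3. Substitute back u = sin(t): now -atan(sin(t)).
Answer: -atan(sin(t)).


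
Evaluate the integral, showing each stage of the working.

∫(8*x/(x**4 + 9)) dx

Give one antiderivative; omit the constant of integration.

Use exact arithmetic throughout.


Step 1. Substitute u = x**2, turning ∫(8*x/(x**4 + 9)) dx into ∫(4/(u**2 + 9)) du: now ∫(4/(u**2 + 9)) du.
Step 2. Evaluate the standard form: now 4*atan(u/3)/3.
Step 3. Substitute back u = x**2: now 4*atan(x**2/3)/3.
Answer: 4*atan(x**2/3)/3.


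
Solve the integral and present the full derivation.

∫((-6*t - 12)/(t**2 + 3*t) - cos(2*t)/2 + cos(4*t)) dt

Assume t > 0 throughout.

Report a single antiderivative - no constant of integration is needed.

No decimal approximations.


Step 1. Rewrite: now ∫((-6*t - 12)/(t**2 + 3*t)) dt + ∫(-cos(2*t)/2) dt + ∫(cos(4*t)) dt.
Step 2. Evaluate the standard form: now -sin(2*t)/4 + ∫((-6*t - 12)/(t**2 + 3*t)) dt + ∫(cos(4*t)) dt.
Step 3. Decompose ∫((-6*t - 12)/(t**2 + 3*t)) dt by partial fractions, (-6*t - 12)/(t**2 + 3*t) = -2/(t + 3) - 4/t: now -sin(2*t)/4 + ∫(-4/t) dt + ∫(-2/(t + 3)) dt + ∫(cos(4*t)) dt.
Step 4. Evaluate the standard form [assuming t > 0]: now -4*log(t) - sin(2*t)/4 + ∫(-2/(t + 3)) dt + ∫(cos(4*t)) dt.
Step 5. Evaluate the standard form [assuming t > -3]: now -4*log(t) - 2*log(t + 3) - sin(2*t)/4 + ∫(cos(4*t)) dt.
Step 6. Evaluate the standard form: now -4*log(t) - 2*log(t + 3) - sin(2*t)/4 + sin(4*t)/4.
Answer: -4*log(t) - 2*log(t + 3) - sin(2*t)/4 + sin(4*t)/4.


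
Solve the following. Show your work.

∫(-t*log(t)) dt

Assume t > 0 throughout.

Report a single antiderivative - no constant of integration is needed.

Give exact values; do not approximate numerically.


Step 1. Integrate ∫(-t*log(t)) dt by parts with u = log(t), dv = (-t) dt, so v = -t**2/2 [assuming t > 0]: now -t**2*log(t)/2 + ∫(t/2) dt.
Step 2. Evaluate the standard form: now -t**2*log(t)/2 + t**2/4.
Answer: -t**2*log(t)/2 + t**2/4.


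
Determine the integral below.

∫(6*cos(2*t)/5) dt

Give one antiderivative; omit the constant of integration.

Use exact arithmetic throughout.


Answer: 3*sin(2*t)/5.


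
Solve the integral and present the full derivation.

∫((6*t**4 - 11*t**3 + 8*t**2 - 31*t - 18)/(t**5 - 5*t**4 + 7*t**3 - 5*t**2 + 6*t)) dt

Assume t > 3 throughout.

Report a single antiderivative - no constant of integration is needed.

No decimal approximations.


Step 1. Decompose ∫((6*t**4 - 11*t**3 + 8*t**2 - 31*t - 18)/(t**5 - 5*t**4 + 7*t**3 - 5*t**2 + 6*t)) dt by partial fractions, (6*t**4 - 11*t**3 + 8*t**2 - 31*t - 18)/(t**5 - 5*t**4 + 7*t**3 - 5*t**2 + 6*t) = -4/(t**2 + 1) + 4/(t - 2) + 5/(t - 3) - 3/t: now ∫(-3/t) dt + ∫(5/(t - 3)) dt + ∫(4/(t - 2)) dt + ∫(-4/(t**2 + 1)) dt.
Step 2. Evaluate the standard form [assuming t > 0]: now -3*log(t) + ∫(5/(t - 3)) dt + ∫(4/(t - 2)) dt + ∫(-4/(t**2 + 1)) dt.
Step 3. Evaluate the standard form [assuming t > 2]: now -3*log(t) + 4*log(t - 2) + ∫(5/(t - 3)) dt + ∫(-4/(t**2 + 1)) dt.
Step 4. Evaluate the standard form [assuming t > 3]: now -3*log(t) + 5*log(t - 3) + 4*log(t - 2) + ∫(-4/(t**2 + 1)) dt.
Step 5. Evaluate the standard form: now -3*log(t) + 5*log(t - 3) + 4*log(t - 2) - 4*atan(t).
Answer: -3*log(t) + 5*log(t - 3) + 4*log(t - 2) - 4*atan(t).


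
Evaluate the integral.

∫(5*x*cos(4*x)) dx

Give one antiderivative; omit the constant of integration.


Answer: 5*x*sin(4*x)/4 + 5*cos(4*x)/16.


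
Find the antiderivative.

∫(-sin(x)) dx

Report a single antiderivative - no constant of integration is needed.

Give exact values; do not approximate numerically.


Answer: cos(x).


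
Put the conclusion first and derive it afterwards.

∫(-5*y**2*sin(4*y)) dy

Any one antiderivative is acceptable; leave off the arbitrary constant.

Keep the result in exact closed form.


The answer is 5*y**2*cos(4*y)/4 - 5*y*sin(4*y)/8 - 5*cos(4*y)/32.
Step 1. Integrate ∫(-5*y**2*sin(4*y)) dy by parts with u = y**2, dv = (-5*sin(4*y)) dy, so v = 5*cos(4*y)/4: now 5*y**2*cos(4*y)/4 + ∫(-5*y*cos(4*y)/2) dy.
Step 2. Integrate ∫(-5*y*cos(4*y)/2) dy by parts with u = y, dv = (-5*cos(4*y)/2) dy, so v = -5*sin(4*y)/8: now 5*y**2*cos(4*y)/4 - 5*y*sin(4*y)/8 + ∫(5*sin(4*y)/8) dy.
Step 3. Evaluate the standard form: now 5*y**2*cos(4*y)/4 - 5*y*sin(4*y)/8 - 5*cos(4*y)/32.
Answer: 5*y**2*cos(4*y)/4 - 5*y*sin(4*y)/8 - 5*cos(4*y)/32.


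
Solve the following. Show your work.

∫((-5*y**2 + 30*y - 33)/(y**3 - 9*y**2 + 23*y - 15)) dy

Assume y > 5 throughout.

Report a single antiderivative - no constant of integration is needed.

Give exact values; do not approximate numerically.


Step 1. Decompose ∫((-5*y**2 + 30*y - 33)/(y**3 - 9*y**2 + 23*y - 15)) dy by partial fractions, (-5*y**2 + 30*y - 33)/(y**3 - 9*y**2 + 23*y - 15) = -1/(y - 1) - 3/(y - 3) - 1/(y - 5): now ∫(-1/(y - 5)) dy + ∫(-3/(y - 3)) dy + ∫(-1/(y - 1)) dy.
Step 2. Evaluate the standard form [assuming y > 1]: now -log(y - 1) + ∫(-1/(y - 5)) dy + ∫(-3/(y - 3)) dy.
Step 3. Evaluate the standard form [assuming y > 5]: now -log(y - 5) - log(y - 1) + ∫(-3/(y - 3)) dy.
Step 4. Evaluate the standard form [assuming y > 3]: now -log(y - 5) - 3*log(y - 3) - log(y - 1).
Answer: -log(y - 5) - 3*log(y - 3) - log(y - 1).


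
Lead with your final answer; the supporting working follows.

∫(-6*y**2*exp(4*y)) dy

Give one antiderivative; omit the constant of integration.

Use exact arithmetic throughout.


The answer is -3*y**2*exp(4*y)/2 + 3*y*exp(4*y)/4 - 3*exp(4*y)/16.
Step 1. Integrate ∫(-6*y**2*exp(4*y)) dy by parts with u = y**2, dv = (-6*exp(4*y)) dy, so v = -3*exp(4*y)/2: now -3*y**2*exp(4*y)/2 + ∫(3*y*exp(4*y)) dy.
Step 2. Integrate ∫(3*y*exp(4*y)) dy by parts with u = y, dv = (3*exp(4*y)) dy, so v = 3*exp(4*y)/4: now -3*y**2*exp(4*y)/2 + 3*y*exp(4*y)/4 + ∫(-3*exp(4*y)/4) dy.
Step 3. Evaluate the standard form: now -3*y**2*exp(4*y)/2 + 3*y*exp(4*y)/4 - 3*exp(4*y)/16.
Answer: -3*y**2*exp(4*y)/2 + 3*y*exp(4*y)/4 - 3*exp(4*y)/16.


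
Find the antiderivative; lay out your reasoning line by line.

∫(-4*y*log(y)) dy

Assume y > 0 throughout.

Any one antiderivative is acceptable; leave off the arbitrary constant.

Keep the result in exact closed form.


Step 1. Integrate ∫(-4*y*log(y)) dy by parts with u = log(y), dv = (-4*y) dy, so v = -2*y**2 [assuming y > 0]: now -2*y**2*log(y) + ∫(2*y) dy.
Step 2. Evaluate the standard form: now -2*y**2*log(y) + y**2.
Answer: -2*y**2*log(y) + y**2.


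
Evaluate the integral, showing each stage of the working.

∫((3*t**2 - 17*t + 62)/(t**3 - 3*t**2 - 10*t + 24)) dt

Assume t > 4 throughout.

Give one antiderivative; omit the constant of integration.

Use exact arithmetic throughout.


Step 1. Decompose ∫((3*t**2 - 17*t + 62)/(t**3 - 3*t**2 - 10*t + 24)) dt by partial fractions, (3*t**2 - 17*t + 62)/(t**3 - 3*t**2 - 10*t + 24) = 4/(t + 3) - 4/(t - 2) + 3/(t - 4): now ∫(3/(t - 4)) dt + ∫(-4/(t - 2)) dt + ∫(4/(t + 3)) dt.
Step 2. Evaluate the standard form [assuming t > -3]: now 4*log(t + 3) + ∫(3/(t - 4)) dt + ∫(-4/(t - 2)) dt.
Step 3. Evaluate the standard form [assuming t > 4]: now 3*log(t - 4) + 4*log(t + 3) + ∫(-4/(t - 2)) dt.
Step 4. Evaluate the standard form [assuming t > 2]: now 3*log(t - 4) - 4*log(t - 2) + 4*log(t + 3).
Answer: 3*log(t - 4) - 4*log(t - 2) + 4*log(t + 3).


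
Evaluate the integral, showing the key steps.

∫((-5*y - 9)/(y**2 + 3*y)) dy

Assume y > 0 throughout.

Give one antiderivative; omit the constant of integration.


Step 1. Decompose ∫((-5*y - 9)/(y**2 + 3*y)) dy by partial fractions, (-5*y - 9)/(y**2 + 3*y) = -2/(y + 3) - 3/y: now ∫(-3/y) dy + ∫(-2/(y + 3)) dy.
Step 2. Evaluate the standard form [assuming y > 0]: now -3*log(y) + ∫(-2/(y + 3)) dy.
Step 3. Evaluate the standard form [assuming y > -3]: now -3*log(y) - 2*log(y + 3).
Answer: -3*log(y) - 2*log(y + 3).


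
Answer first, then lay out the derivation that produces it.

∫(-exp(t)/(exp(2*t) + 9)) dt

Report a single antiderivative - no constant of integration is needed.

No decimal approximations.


The answer is -atan(exp(t)/3)/3.
Step 1. Substitute u = exp(t), turning ∫(-exp(t)/(exp(2*t) + 9)) dt into ∫(-1/(u**2 + 9)) du: now ∫(-1/(u**2 + 9)) du.
Step 2. Evaluate the standard form: now -atan(u/3)/3.
Step 3. Substitute back u = exp(t): now -atan(exp(t)/3)/3.
Answer: -atan(exp(t)/3)/3.


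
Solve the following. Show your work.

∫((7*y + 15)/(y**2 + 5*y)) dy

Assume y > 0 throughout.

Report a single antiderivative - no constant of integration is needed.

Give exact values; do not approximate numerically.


Step 1. Decompose ∫((7*y + 15)/(y**2 + 5*y)) dy by partial fractions, (7*y + 15)/(y**2 + 5*y) = 4/(y + 5) + 3/y: now ∫(3/y) dy + ∫(4/(y + 5)) dy.
Step 2. Evaluate the standard form [assuming y > 0]: now 3*log(y) + ∫(4/(y + 5)) dy.
Step 3. Evaluate the standard form [assuming y > -5]: now 3*log(y) + 4*log(y + 5).
Answer: 3*log(y) + 4*log(y + 5).


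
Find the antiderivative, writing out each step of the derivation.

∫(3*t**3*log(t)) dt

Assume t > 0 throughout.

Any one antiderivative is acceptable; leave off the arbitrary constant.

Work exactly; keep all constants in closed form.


Step 1. Integrate ∫(3*t**3*log(t)) dt by parts with u = log(t), dv = (3*t**3) dt, so v = 3*t**4/4 [assuming t > 0]: now 3*t**4*log(t)/4 + ∫(-3*t**3/4) dt.
Step 2. Evaluate the standard form: now 3*t**4*log(t)/4 - 3*t**4/16.
Answer: 3*t**4*log(t)/4 - 3*t**4/16.


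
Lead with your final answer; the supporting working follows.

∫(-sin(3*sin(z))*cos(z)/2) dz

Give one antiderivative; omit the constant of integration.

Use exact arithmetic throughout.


The answer is cos(3*sin(z))/6.
Step 1. Substitute u = sin(z), turning ∫(-sin(3*sin(z))*cos(z)/2) dz into ∫(-sin(3*u)/2) du: now ∫(-sin(3*u)/2) du.
Step 2. Evaluate the standard form: now cos(3*u)/6.
Step 3. Substitute back u = sin(z): now cos(3*sin(z))/6.
Answer: cos(3*sin(z))/6.


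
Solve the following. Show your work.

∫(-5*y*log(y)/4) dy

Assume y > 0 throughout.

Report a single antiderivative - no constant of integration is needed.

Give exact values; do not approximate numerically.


Step 1. Integrate ∫(-5*y*log(y)/4) dy by parts with u = log(y), dv = (-5*y/4) dy, so v = -5*y**2/8 [assuming y > 0]: now -5*y**2*log(y)/8 + ∫(5*y/8) dy.
Step 2. Evaluate the standard form: now -5*y**2*log(y)/8 + 5*y**2/16.
Answer: -5*y**2*log(y)/8 + 5*y**2/16.


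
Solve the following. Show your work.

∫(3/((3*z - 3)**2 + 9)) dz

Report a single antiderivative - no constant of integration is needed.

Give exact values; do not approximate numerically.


Step 1. Substitute u = 3*z - 3, turning ∫(3/((3*z - 3)**2 + 9)) dz into ∫(1/(u**2 + 9)) du: now ∫(1/(u**2 + 9)) du.
Step 2. Evaluate the standard form: now atan(u/3)/3.
Step 3. Substitute back u = 3*z - 3: now atan(z - 1)/3.
Answer: atan(z - 1)/3.


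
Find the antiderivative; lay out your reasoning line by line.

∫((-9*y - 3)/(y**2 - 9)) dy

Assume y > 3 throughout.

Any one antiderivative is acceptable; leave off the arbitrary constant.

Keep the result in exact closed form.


Step 1. Decompose ∫((-9*y - 3)/(y**2 - 9)) dy by partial fractions, (-9*y - 3)/(y**2 - 9) = -4/(y + 3) - 5/(y - 3): now ∫(-5/(y - 3)) dy + ∫(-4/(y + 3)) dy.
Step 2. Evaluate the standard form [assuming y > -3]: now -4*log(y + 3) + ∫(-5/(y - 3)) dy.
Step 3. Evaluate the standard form [assuming y > 3]: now -5*log(y - 3) - 4*log(y + 3).
Answer: -5*log(y - 3) - 4*log(y + 3).


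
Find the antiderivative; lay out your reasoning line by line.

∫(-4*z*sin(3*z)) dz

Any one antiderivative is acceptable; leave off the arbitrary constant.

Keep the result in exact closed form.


Step 1. Integrate ∫(-4*z*sin(3*z)) dz by parts with u = z, dv = (-4*sin(3*z)) dz, so v = 4*cos(3*z)/3: now 4*z*cos(3*z)/3 + ∫(-4*cos(3*z)/3) dz.
Step 2. Evaluate the standard form: now 4*z*cos(3*z)/3 - 4*sin(3*z)/9.
Answer: 4*z*cos(3*z)/3 - 4*sin(3*z)/9.


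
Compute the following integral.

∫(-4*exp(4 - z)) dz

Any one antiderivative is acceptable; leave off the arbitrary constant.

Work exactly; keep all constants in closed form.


Answer: 4*exp(4 - z).


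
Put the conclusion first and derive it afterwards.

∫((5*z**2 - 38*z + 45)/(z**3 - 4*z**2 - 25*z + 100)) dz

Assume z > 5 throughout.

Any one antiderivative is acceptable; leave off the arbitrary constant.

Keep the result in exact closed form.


The answer is -2*log(z - 5) + 3*log(z - 4) + 4*log(z + 5).
Step 1. Decompose ∫((5*z**2 - 38*z + 45)/(z**3 - 4*z**2 - 25*z + 100)) dz by partial fractions, (5*z**2 - 38*z + 45)/(z**3 - 4*z**2 - 25*z + 100) = 4/(z + 5) + 3/(z - 4) - 2/(z - 5): now ∫(-2/(z - 5)) dz + ∫(3/(z - 4)) dz + ∫(4/(z + 5)) dz.
Step 2. Evaluate the standard form [assuming z > 5]: now -2*log(z - 5) + ∫(3/(z - 4)) dz + ∫(4/(z + 5)) dz.
Step 3. Evaluate the standard form [assuming z > -5]: now -2*log(z - 5) + 4*log(z + 5) + ∫(3/(z - 4)) dz.
Step 4. Evaluate the standard form [assuming z > 4]: now -2*log(z - 5) + 3*log(z - 4) + 4*log(z + 5).
Answer: -2*log(z - 5) + 3*log(z - 4) + 4*log(z + 5).


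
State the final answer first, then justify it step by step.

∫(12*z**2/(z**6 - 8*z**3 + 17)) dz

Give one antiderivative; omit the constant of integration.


The answer is 4*atan(z**3 - 4).
Step 1. Substitute u = z**3 - 4, turning ∫(12*z**2/(z**6 - 8*z**3 + 17)) dz into ∫(4/(u**2 + 1)) du: now ∫(4/(u**2 + 1)) du.
Step 2. Evaluate the standard form: now 4*atan(u).
Step 3. Substitute back u = z**3 - 4: now 4*atan(z**3 - 4).
Answer: 4*atan(z**3 - 4).


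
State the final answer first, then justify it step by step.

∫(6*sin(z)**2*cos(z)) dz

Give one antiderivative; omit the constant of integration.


The answer is 2*sin(z)**3.
Step 1. Substitute u = sin(z), turning ∫(6*sin(z)**2*cos(z)) dz into ∫(6*u**2) du: now ∫(6*u**2) du.
Step 2. Evaluate the standard form: now 2*u**3.
Step 3. Substitute back u = sin(z): now 2*sin(z)**3.
Answer: 2*sin(z)**3.


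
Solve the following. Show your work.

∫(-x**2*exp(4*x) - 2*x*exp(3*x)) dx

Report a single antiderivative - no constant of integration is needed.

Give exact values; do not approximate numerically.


Step 1. Rewrite: now ∫(-2*x*exp(3*x)) dx + ∫(-x**2*exp(4*x)) dx.
Step 2. Integrate ∫(-2*x*exp(3*x)) dx by parts with u = x, dv = (-2*exp(3*x)) dx, so v = -2*exp(3*x)/3: now -2*x*exp(3*x)/3 + ∫(-x**2*exp(4*x)) dx + ∫(2*exp(3*x)/3) dx.
Step 3. Evaluate the standard form: now -2*x*exp(3*x)/3 + 2*exp(3*x)/9 + ∫(-x**2*exp(4*x)) dx.
Step 4. Integrate ∫(-x**2*exp(4*x)) dx by parts with u = x**2, dv = (-exp(4*x)) dx, so v = -exp(4*x)/4: now -x**2*exp(4*x)/4 - 2*x*exp(3*x)/3 + 2*exp(3*x)/9 + ∫(x*exp(4*x)/2) dx.
Step 5. Integrate ∫(x*exp(4*x)/2) dx by parts with u = x, dv = (exp(4*x)/2) dx, so v = exp(4*x)/8: now -x**2*exp(4*x)/4 + x*exp(4*x)/8 - 2*x*exp(3*x)/3 + 2*exp(3*x)/9 + ∫(-exp(4*x)/8) dx.
Step 6. Evaluate the standard form: now -x**2*exp(4*x)/4 + x*exp(4*x)/8 - 2*x*exp(3*x)/3 - exp(4*x)/32 + 2*exp(3*x)/9.
Answer: -x**2*exp(4*x)/4 + x*exp(4*x)/8 - 2*x*exp(3*x)/3 - exp(4*x)/32 + 2*exp(3*x)/9.


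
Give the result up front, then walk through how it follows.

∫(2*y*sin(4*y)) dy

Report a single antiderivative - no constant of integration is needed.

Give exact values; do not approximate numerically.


The answer is -y*cos(4*y)/2 + sin(4*y)/8.
Step 1. Integrate ∫(2*y*sin(4*y)) dy by parts with u = y, dv = (2*sin(4*y)) dy, so v = -cos(4*y)/2: now -y*cos(4*y)/2 + ∫(cos(4*y)/2) dy.
Step 2. Evaluate the standard form: now -y*cos(4*y)/2 + sin(4*y)/8.
Answer: -y*cos(4*y)/2 + sin(4*y)/8.


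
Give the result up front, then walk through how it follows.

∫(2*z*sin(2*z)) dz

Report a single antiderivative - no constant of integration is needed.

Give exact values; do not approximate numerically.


The answer is -z*cos(2*z) + sin(2*z)/2.
Step 1. Integrate ∫(2*z*sin(2*z)) dz by parts with u = z, dv = (2*sin(2*z)) dz, so v = -cos(2*z): now -z*cos(2*z) + ∫(cos(2*z)) dz.
Step 2. Evaluate the standard form: now -z*cos(2*z) + sin(2*z)/2.
Answer: -z*cos(2*z) + sin(2*z)/2.


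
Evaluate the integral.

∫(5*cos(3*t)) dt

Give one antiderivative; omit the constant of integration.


Answer: 5*sin(3*t)/3.


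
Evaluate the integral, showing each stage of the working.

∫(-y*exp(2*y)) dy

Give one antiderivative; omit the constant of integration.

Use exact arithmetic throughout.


Step 1. Integrate ∫(-y*exp(2*y)) dy by parts with u = y, dv = (-exp(2*y)) dy, so v = -exp(2*y)/2: now -y*exp(2*y)/2 + ∫(exp(2*y)/2) dy.
Step 2. Evaluate the standard form: now -y*exp(2*y)/2 + exp(2*y)/4.
Answer: -y*exp(2*y)/2 + exp(2*y)/4.


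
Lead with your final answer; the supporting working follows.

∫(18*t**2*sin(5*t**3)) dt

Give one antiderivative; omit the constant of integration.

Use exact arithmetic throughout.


The answer is -6*cos(5*t**3)/5.
Step 1. Substitute u = t**3, turning ∫(18*t**2*sin(5*t**3)) dt into ∫(6*sin(5*u)) du: now ∫(6*sin(5*u)) du.
Step 2. Evaluate the standard form: now -6*cos(5*u)/5.
Step 3. Substitute back u = t**3: now -6*cos(5*t**3)/5.
Answer: -6*cos(5*t**3)/5.


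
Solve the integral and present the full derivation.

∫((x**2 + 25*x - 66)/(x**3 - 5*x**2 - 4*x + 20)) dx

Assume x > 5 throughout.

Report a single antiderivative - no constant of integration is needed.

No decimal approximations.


Step 1. Decompose ∫((x**2 + 25*x - 66)/(x**3 - 5*x**2 - 4*x + 20)) dx by partial fractions, (x**2 + 25*x - 66)/(x**3 - 5*x**2 - 4*x + 20) = -4/(x + 2) + 1/(x - 2) + 4/(x - 5): now ∫(4/(x - 5)) dx + ∫(1/(x - 2)) dx + ∫(-4/(x + 2)) dx.
Step 2. Evaluate the standard form [assuming x > 2]: now log(x - 2) + ∫(4/(x - 5)) dx + ∫(-4/(x + 2)) dx.
Step 3. Evaluate the standard form [assuming x > -2]: now log(x - 2) - 4*log(x + 2) + ∫(4/(x - 5)) dx.
Step 4. Evaluate the standard form [assuming x > 5]: now 4*log(x - 5) + log(x - 2) - 4*log(x + 2).
Answer: 4*log(x - 5) + log(x - 2) - 4*log(x + 2).


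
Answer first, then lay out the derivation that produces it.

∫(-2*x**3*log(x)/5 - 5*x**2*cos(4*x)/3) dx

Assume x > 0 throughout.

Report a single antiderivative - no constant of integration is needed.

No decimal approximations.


The answer is -x**4*log(x)/10 + x**4/40 - 5*x**2*sin(4*x)/12 - 5*x*cos(4*x)/24 + 5*sin(4*x)/96.
Step 1. Rewrite: now ∫(-5*x**2*cos(4*x)/3) dx + ∫(-2*x**3*log(x)/5) dx.
Step 2. Integrate ∫(-5*x**2*cos(4*x)/3) dx by parts with u = x**2, dv = (-5*cos(4*x)/3) dx, so v = -5*sin(4*x)/12: now -5*x**2*sin(4*x)/12 + ∫(5*x*sin(4*x)/6) dx + ∫(-2*x**3*log(x)/5) dx.
Step 3. Integrate ∫(5*x*sin(4*x)/6) dx by parts with u = x, dv = (5*sin(4*x)/6) dx, so v = -5*cos(4*x)/24: now -5*x**2*sin(4*x)/12 - 5*x*cos(4*x)/24 + ∫(-2*x**3*log(x)/5) dx + ∫(5*cos(4*x)/24) dx.
Step 4. Evaluate the standard form: now -5*x**2*sin(4*x)/12 - 5*x*cos(4*x)/24 + 5*sin(4*x)/96 + ∫(-2*x**3*log(x)/5) dx.
Step 5. Integrate ∫(-2*x**3*log(x)/5) dx by parts with u = log(x), dv = (-2*x**3/5) dx, so v = -x**4/10 [assuming x > 0]: now -x**4*log(x)/10 - 5*x**2*sin(4*x)/12 - 5*x*cos(4*x)/24 + 5*sin(4*x)/96 + ∫(x**3/10) dx.
Step 6. Evaluate the standard form: now -x**4*log(x)/10 + x**4/40 - 5*x**2*sin(4*x)/12 - 5*x*cos(4*x)/24 + 5*sin(4*x)/96.
Answer: -x**4*log(x)/10 + x**4/40 - 5*x**2*sin(4*x)/12 - 5*x*cos(4*x)/24 + 5*sin(4*x)/96.


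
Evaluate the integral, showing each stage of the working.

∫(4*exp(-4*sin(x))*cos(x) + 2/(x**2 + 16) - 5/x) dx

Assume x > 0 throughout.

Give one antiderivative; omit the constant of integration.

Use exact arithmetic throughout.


Step 1. Rewrite: now ∫(-5/x) dx + ∫(4*exp(-4*sin(x))*cos(x)) dx + ∫(2/(x**2 + 16)) dx.
Step 2. Evaluate the standard form: now atan(x/4)/2 + ∫(-5/x) dx + ∫(4*exp(-4*sin(x))*cos(x)) dx.
Step 3. Evaluate the standard form [assuming x > 0]: now -5*log(x) + atan(x/4)/2 + ∫(4*exp(-4*sin(x))*cos(x)) dx.
Step 4. Substitute u = sin(x), turning ∫(4*exp(-4*sin(x))*cos(x)) dx into ∫(4*exp(-4*u)) du: now -5*log(x) + atan(x/4)/2 + ∫(4*exp(-4*u)) du.
Step 5. Evaluate the standard form: now -5*log(x) + atan(x/4)/2 - exp(-4*u).
Step 6. Substitute back u = sin(x): now -5*log(x) + atan(x/4)/2 - exp(-4*sin(x)).
Answer: -5*log(x) + atan(x/4)/2 - exp(-4*sin(x)).


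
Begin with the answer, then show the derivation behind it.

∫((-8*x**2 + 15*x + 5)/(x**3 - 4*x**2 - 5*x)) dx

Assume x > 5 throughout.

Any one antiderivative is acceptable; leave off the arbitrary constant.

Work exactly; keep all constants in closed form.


The answer is -log(x) - 4*log(x - 5) - 3*log(x + 1).
Step 1. Decompose ∫((-8*x**2 + 15*x + 5)/(x**3 - 4*x**2 - 5*x)) dx by partial fractions, (-8*x**2 + 15*x + 5)/(x**3 - 4*x**2 - 5*x) = -3/(x + 1) - 4/(x - 5) - 1/x: now ∫(-1/x) dx + ∫(-4/(x - 5)) dx + ∫(-3/(x + 1)) dx.
Step 2. Evaluate the standard form [assuming x > 0]: now -log(x) + ∫(-4/(x - 5)) dx + ∫(-3/(x + 1)) dx.
Step 3. Evaluate the standard form [assuming x > -1]: now -log(x) - 3*log(x + 1) + ∫(-4/(x - 5)) dx.
Step 4. Evaluate the standard form [assuming x > 5]: now -log(x) - 4*log(x - 5) - 3*log(x + 1).
Answer: -log(x) - 4*log(x - 5) - 3*log(x + 1).


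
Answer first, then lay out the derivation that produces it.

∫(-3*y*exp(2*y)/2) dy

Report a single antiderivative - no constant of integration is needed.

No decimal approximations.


The answer is -3*y*exp(2*y)/4 + 3*exp(2*y)/8.
Step 1. Integrate ∫(-3*y*exp(2*y)/2) dy by parts with u = y, dv = (-3*exp(2*y)/2) dy, so v = -3*exp(2*y)/4: now -3*y*exp(2*y)/4 + ∫(3*exp(2*y)/4) dy.
Step 2. Evaluate the standard form: now -3*y*exp(2*y)/4 + 3*exp(2*y)/8.
Answer: -3*y*exp(2*y)/4 + 3*exp(2*y)/8.


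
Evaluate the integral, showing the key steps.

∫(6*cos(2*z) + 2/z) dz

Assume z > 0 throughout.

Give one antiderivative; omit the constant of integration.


Step 1. Rewrite: now ∫(2/z) dz + ∫(6*cos(2*z)) dz.
Step 2. Evaluate the standard form [assuming z > 0]: now 2*log(z) + ∫(6*cos(2*z)) dz.
Step 3. Evaluate the standard form: now 2*log(z) + 3*sin(2*z).
Answer: 2*log(z) + 3*sin(2*z).


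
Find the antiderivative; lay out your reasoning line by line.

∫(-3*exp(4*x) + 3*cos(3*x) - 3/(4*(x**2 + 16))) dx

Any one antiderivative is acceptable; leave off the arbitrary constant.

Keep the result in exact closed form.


Step 1. Rewrite: now ∫(-3/(4*(x**2 + 16))) dx + ∫(-3*exp(4*x)) dx + ∫(3*cos(3*x)) dx.
Step 2. Evaluate the standard form: now sin(3*x) + ∫(-3/(4*(x**2 + 16))) dx + ∫(-3*exp(4*x)) dx.
Step 3. Evaluate the standard form: now sin(3*x) - 3*atan(x/4)/16 + ∫(-3*exp(4*x)) dx.
Step 4. Evaluate the standard form: now -3*exp(4*x)/4 + sin(3*x) - 3*atan(x/4)/16.
Answer: -3*exp(4*x)/4 + sin(3*x) - 3*atan(x/4)/16.


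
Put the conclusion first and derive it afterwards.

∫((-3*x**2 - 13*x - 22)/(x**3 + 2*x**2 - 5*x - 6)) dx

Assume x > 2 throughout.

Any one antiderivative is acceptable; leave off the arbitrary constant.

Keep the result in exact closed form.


The answer is -4*log(x - 2) + 2*log(x + 1) - log(x + 3).
Step 1. Decompose ∫((-3*x**2 - 13*x - 22)/(x**3 + 2*x**2 - 5*x - 6)) dx by partial fractions, (-3*x**2 - 13*x - 22)/(x**3 + 2*x**2 - 5*x - 6) = -1/(x + 3) + 2/(x + 1) - 4/(x - 2): now ∫(-4/(x - 2)) dx + ∫(2/(x + 1)) dx + ∫(-1/(x + 3)) dx.
Step 2. Evaluate the standard form [assuming x > 2]: now -4*log(x - 2) + ∫(2/(x + 1)) dx + ∫(-1/(x + 3)) dx.
Step 3. Evaluate the standard form [assuming x > -3]: now -4*log(x - 2) - log(x + 3) + ∫(2/(x + 1)) dx.
Step 4. Evaluate the standard form [assuming x > -1]: now -4*log(x - 2) + 2*log(x + 1) - log(x + 3).
Answer: -4*log(x - 2) + 2*log(x + 1) - log(x + 3).


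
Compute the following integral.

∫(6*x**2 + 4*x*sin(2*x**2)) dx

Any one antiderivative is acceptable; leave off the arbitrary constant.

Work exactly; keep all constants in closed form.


Answer: 2*x**3 - cos(2*x**2).


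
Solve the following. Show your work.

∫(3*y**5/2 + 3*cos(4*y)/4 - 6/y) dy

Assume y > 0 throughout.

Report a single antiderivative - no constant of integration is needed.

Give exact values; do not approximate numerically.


Step 1. Rewrite: now ∫(-6/y) dy + ∫(3*y**5/2) dy + ∫(3*cos(4*y)/4) dy.
Step 2. Evaluate the standard form [assuming y > 0]: now -6*log(y) + ∫(3*y**5/2) dy + ∫(3*cos(4*y)/4) dy.
Step 3. Evaluate the standard form: now y**6/4 - 6*log(y) + ∫(3*cos(4*y)/4) dy.
Step 4. Evaluate the standard form: now y**6/4 - 6*log(y) + 3*sin(4*y)/16.
Answer: y**6/4 - 6*log(y) + 3*sin(4*y)/16.


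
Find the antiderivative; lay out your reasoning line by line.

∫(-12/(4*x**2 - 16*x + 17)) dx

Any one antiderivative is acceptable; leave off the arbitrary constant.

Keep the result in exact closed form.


Step 1. Substitute u = 4 - 2*x, turning ∫(-12/(4*x**2 - 16*x + 17)) dx into ∫(6/(u**2 + 1)) du: now ∫(6/(u**2 + 1)) du.
Step 2. Evaluate the standard form: now 6*atan(u).
Step 3. Substitute back u = 4 - 2*x: now -6*atan(2*x - 4).
Answer: -6*atan(2*x - 4).


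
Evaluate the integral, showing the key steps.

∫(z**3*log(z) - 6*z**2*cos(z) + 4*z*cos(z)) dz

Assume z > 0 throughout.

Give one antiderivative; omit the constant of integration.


Step 1. Rewrite: now ∫(4*z*cos(z)) dz + ∫(-6*z**2*cos(z)) dz + ∫(z**3*log(z)) dz.
Step 2. Integrate ∫(z**3*log(z)) dz by parts with u = log(z), dv = (z**3) dz, so v = z**4/4 [assuming z > 0]: now z**4*log(z)/4 + ∫(-z**3/4) dz + ∫(4*z*cos(z)) dz + ∫(-6*z**2*cos(z)) dz.
Step 3. Evaluate the standard form: now z**4*log(z)/4 - z**4/16 + ∫(4*z*cos(z)) dz + ∫(-6*z**2*cos(z)) dz.
Step 4. Integrate ∫(-6*z**2*cos(z)) dz by parts with u = z**2, dv = (-6*cos(z)) dz, so v = -6*sin(z): now z**4*log(z)/4 - z**4/16 - 6*z**2*sin(z) + ∫(12*z*sin(z)) dz + ∫(4*z*cos(z)) dz.
Step 5. Integrate ∫(12*z*sin(z)) dz by parts with u = z, dv = (12*sin(z)) dz, so v = -12*cos(z): now z**4*log(z)/4 - z**4/16 - 6*z**2*sin(z) - 12*z*cos(z) + ∫(4*z*cos(z)) dz + ∫(12*cos(z)) dz.
Step 6. Evaluate the standard form: now z**4*log(z)/4 - z**4/16 - 6*z**2*sin(z) - 12*z*cos(z) + 12*sin(z) + ∫(4*z*cos(z)) dz.
Step 7. Integrate ∫(4*z*cos(z)) dz by parts with u = z, dv = (4*cos(z)) dz, so v = 4*sin(z): now z**4*log(z)/4 - z**4/16 - 6*z**2*sin(z) + 4*z*sin(z) - 12*z*cos(z) + 12*sin(z) + ∫(-4*sin(z)) dz.
Step 8. Evaluate the standard form: now z**4*log(z)/4 - z**4/16 - 6*z**2*sin(z) + 4*z*sin(z) - 12*z*cos(z) + 12*sin(z) + 4*cos(z).
Answer: z**4*log(z)/4 - z**4/16 - 6*z**2*sin(z) + 4*z*sin(z) - 12*z*cos(z) + 12*sin(z) + 4*cos(z).


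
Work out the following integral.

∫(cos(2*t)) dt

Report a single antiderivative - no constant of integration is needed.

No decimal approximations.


Answer: sin(2*t)/2.


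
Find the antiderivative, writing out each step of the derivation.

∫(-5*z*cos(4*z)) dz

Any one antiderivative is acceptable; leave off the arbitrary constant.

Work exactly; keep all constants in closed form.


Step 1. Integrate ∫(-5*z*cos(4*z)) dz by parts with u = z, dv = (-5*cos(4*z)) dz, so v = -5*sin(4*z)/4: now -5*z*sin(4*z)/4 + ∫(5*sin(4*z)/4) dz.
Step 2. Evaluate the standard form: now -5*z*sin(4*z)/4 - 5*cos(4*z)/16.
Answer: -5*z*sin(4*z)/4 - 5*cos(4*z)/16.


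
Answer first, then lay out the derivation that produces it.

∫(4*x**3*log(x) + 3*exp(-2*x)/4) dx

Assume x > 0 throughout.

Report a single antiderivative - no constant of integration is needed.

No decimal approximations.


The answer is x**4*log(x) - x**4/4 - 3*exp(-2*x)/8.
Step 1. Rewrite: now ∫(4*x**3*log(x)) dx + ∫(3*exp(-2*x)/4) dx.
Step 2. Integrate ∫(4*x**3*log(x)) dx by parts with u = log(x), dv = (4*x**3) dx, so v = x**4 [assuming x > 0]: now x**4*log(x) + ∫(-x**3) dx + ∫(3*exp(-2*x)/4) dx.
Step 3. Evaluate the standard form: now x**4*log(x) - x**4/4 + ∫(3*exp(-2*x)/4) dx.
Step 4. Evaluate the standard form: now x**4*log(x) - x**4/4 - 3*exp(-2*x)/8.
Answer: x**4*log(x) - x**4/4 - 3*exp(-2*x)/8.


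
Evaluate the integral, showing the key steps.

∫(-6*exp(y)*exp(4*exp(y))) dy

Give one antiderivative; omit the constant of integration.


Step 1. Substitute u = exp(y), turning ∫(-6*exp(y)*exp(4*exp(y))) dy into ∫(-6*exp(4*u)) du: now ∫(-6*exp(4*u)) du.
Step 2. Evaluate the standard form: now -3*exp(4*u)/2.
Step 3. Substitute back u = exp(y): now -3*exp(4*exp(y))/2.
Answer: -3*exp(4*exp(y))/2.


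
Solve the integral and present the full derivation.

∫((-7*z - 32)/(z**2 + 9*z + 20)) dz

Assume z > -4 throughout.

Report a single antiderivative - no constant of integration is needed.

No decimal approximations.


Step 1. Decompose ∫((-7*z - 32)/(z**2 + 9*z + 20)) dz by partial fractions, (-7*z - 32)/(z**2 + 9*z + 20) = -3/(z + 5) - 4/(z + 4): now ∫(-4/(z + 4)) dz + ∫(-3/(z + 5)) dz.
Step 2. Evaluate the standard form [assuming z > -4]: now -4*log(z + 4) + ∫(-3/(z + 5)) dz.
Step 3. Evaluate the standard form [assuming z > -5]: now -4*log(z + 4) - 3*log(z + 5).
Answer: -4*log(z + 4) - 3*log(z + 5).


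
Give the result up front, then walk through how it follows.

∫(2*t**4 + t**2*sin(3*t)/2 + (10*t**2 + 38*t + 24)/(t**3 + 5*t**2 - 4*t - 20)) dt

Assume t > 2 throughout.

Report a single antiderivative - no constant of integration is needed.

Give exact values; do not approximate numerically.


The answer is 2*t**5/5 - t**2*cos(3*t)/6 + t*sin(3*t)/9 + 5*log(t - 2) + log(t + 2) + 4*log(t + 5) + cos(3*t)/27.
Step 1. Rewrite: now ∫(2*t**4) dt + ∫(t**2*sin(3*t)/2) dt + ∫((10*t**2 + 38*t + 24)/(t**3 + 5*t**2 - 4*t - 20)) dt.
Step 2. Integrate ∫(t**2*sin(3*t)/2) dt by parts with u = t**2, dv = (sin(3*t)/2) dt, so v = -cos(3*t)/6: now -t**2*cos(3*t)/6 + ∫(2*t**4) dt + ∫(t*cos(3*t)/3) dt + ∫((10*t**2 + 38*t + 24)/(t**3 + 5*t**2 - 4*t - 20)) dt.
Step 3. Integrate ∫(t*cos(3*t)/3) dt by parts with u = t, dv = (cos(3*t)/3) dt, so v = sin(3*t)/9: now -t**2*cos(3*t)/6 + t*sin(3*t)/9 + ∫(2*t**4) dt + ∫((10*t**2 + 38*t + 24)/(t**3 + 5*t**2 - 4*t - 20)) dt + ∫(-sin(3*t)/9) dt.
Step 4. Evaluate the standard form: now -t**2*cos(3*t)/6 + t*sin(3*t)/9 + cos(3*t)/27 + ∫(2*t**4) dt + ∫((10*t**2 + 38*t + 24)/(t**3 + 5*t**2 - 4*t - 20)) dt.
Step 5. Evaluate the standard form: now 2*t**5/5 - t**2*cos(3*t)/6 + t*sin(3*t)/9 + cos(3*t)/27 + ∫((10*t**2 + 38*t + 24)/(t**3 + 5*t**2 - 4*t - 20)) dt.
Step 6. Decompose ∫((10*t**2 + 38*t + 24)/(t**3 + 5*t**2 - 4*t - 20)) dt by partial fractions, (10*t**2 + 38*t + 24)/(t**3 + 5*t**2 - 4*t - 20) = 4/(t + 5) + 1/(t + 2) + 5/(t - 2): now 2*t**5/5 - t**2*cos(3*t)/6 + t*sin(3*t)/9 + cos(3*t)/27 + ∫(5/(t - 2)) dt + ∫(1/(t + 2)) dt + ∫(4/(t + 5)) dt.
Step 7. Evaluate the standard form [assuming t > -5]: now 2*t**5/5 - t**2*cos(3*t)/6 + t*sin(3*t)/9 + 4*log(t + 5) + cos(3*t)/27 + ∫(5/(t - 2)) dt + ∫(1/(t + 2)) dt.
Step 8. Evaluate the standard form [assuming t > 2]: now 2*t**5/5 - t**2*cos(3*t)/6 + t*sin(3*t)/9 + 5*log(t - 2) + 4*log(t + 5) + cos(3*t)/27 + ∫(1/(t + 2)) dt.
Step 9. Evaluate the standard form [assuming t > -2]: now 2*t**5/5 - t**2*cos(3*t)/6 + t*sin(3*t)/9 + 5*log(t - 2) + log(t + 2) + 4*log(t + 5) + cos(3*t)/27.
Answer: 2*t**5/5 - t**2*cos(3*t)/6 + t*sin(3*t)/9 + 5*log(t - 2) + log(t + 2) + 4*log(t + 5) + cos(3*t)/27.
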